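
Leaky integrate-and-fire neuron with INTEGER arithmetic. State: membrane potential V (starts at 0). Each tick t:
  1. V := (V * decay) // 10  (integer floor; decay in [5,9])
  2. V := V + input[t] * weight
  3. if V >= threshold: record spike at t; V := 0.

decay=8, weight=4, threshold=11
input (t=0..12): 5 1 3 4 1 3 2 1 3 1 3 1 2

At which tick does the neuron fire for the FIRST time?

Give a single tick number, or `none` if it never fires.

Answer: 0

Derivation:
t=0: input=5 -> V=0 FIRE
t=1: input=1 -> V=4
t=2: input=3 -> V=0 FIRE
t=3: input=4 -> V=0 FIRE
t=4: input=1 -> V=4
t=5: input=3 -> V=0 FIRE
t=6: input=2 -> V=8
t=7: input=1 -> V=10
t=8: input=3 -> V=0 FIRE
t=9: input=1 -> V=4
t=10: input=3 -> V=0 FIRE
t=11: input=1 -> V=4
t=12: input=2 -> V=0 FIRE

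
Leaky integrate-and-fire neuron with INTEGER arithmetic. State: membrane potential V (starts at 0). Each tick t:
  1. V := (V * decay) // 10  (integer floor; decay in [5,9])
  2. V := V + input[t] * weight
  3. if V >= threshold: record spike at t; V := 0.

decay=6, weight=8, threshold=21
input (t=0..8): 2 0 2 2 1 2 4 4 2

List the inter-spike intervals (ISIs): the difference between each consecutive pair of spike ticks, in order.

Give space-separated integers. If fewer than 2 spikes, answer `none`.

t=0: input=2 -> V=16
t=1: input=0 -> V=9
t=2: input=2 -> V=0 FIRE
t=3: input=2 -> V=16
t=4: input=1 -> V=17
t=5: input=2 -> V=0 FIRE
t=6: input=4 -> V=0 FIRE
t=7: input=4 -> V=0 FIRE
t=8: input=2 -> V=16

Answer: 3 1 1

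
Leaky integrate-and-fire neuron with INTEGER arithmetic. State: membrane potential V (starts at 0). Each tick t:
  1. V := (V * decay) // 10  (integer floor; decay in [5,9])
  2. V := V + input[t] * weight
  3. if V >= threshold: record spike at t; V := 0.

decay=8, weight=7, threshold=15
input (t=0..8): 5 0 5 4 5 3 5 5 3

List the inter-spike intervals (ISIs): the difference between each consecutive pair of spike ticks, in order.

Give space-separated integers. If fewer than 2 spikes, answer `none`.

Answer: 2 1 1 1 1 1 1

Derivation:
t=0: input=5 -> V=0 FIRE
t=1: input=0 -> V=0
t=2: input=5 -> V=0 FIRE
t=3: input=4 -> V=0 FIRE
t=4: input=5 -> V=0 FIRE
t=5: input=3 -> V=0 FIRE
t=6: input=5 -> V=0 FIRE
t=7: input=5 -> V=0 FIRE
t=8: input=3 -> V=0 FIRE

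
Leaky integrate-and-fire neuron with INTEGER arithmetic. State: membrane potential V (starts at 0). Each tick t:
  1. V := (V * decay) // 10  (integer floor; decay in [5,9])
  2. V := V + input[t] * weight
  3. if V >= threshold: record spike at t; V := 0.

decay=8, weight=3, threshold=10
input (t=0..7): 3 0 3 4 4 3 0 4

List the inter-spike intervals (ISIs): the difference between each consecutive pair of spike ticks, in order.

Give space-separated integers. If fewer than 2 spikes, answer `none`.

Answer: 1 1 3

Derivation:
t=0: input=3 -> V=9
t=1: input=0 -> V=7
t=2: input=3 -> V=0 FIRE
t=3: input=4 -> V=0 FIRE
t=4: input=4 -> V=0 FIRE
t=5: input=3 -> V=9
t=6: input=0 -> V=7
t=7: input=4 -> V=0 FIRE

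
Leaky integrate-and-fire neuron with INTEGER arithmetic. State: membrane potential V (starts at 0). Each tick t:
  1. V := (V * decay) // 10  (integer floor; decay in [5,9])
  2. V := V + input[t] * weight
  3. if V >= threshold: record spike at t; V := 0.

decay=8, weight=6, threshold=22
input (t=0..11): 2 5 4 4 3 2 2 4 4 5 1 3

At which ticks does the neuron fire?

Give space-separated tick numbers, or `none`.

t=0: input=2 -> V=12
t=1: input=5 -> V=0 FIRE
t=2: input=4 -> V=0 FIRE
t=3: input=4 -> V=0 FIRE
t=4: input=3 -> V=18
t=5: input=2 -> V=0 FIRE
t=6: input=2 -> V=12
t=7: input=4 -> V=0 FIRE
t=8: input=4 -> V=0 FIRE
t=9: input=5 -> V=0 FIRE
t=10: input=1 -> V=6
t=11: input=3 -> V=0 FIRE

Answer: 1 2 3 5 7 8 9 11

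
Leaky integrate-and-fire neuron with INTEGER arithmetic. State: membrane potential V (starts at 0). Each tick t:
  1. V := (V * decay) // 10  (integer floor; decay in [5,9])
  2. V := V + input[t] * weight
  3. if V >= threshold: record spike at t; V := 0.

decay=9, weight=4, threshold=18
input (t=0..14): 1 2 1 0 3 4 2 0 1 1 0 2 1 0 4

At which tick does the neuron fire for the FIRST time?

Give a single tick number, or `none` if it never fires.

t=0: input=1 -> V=4
t=1: input=2 -> V=11
t=2: input=1 -> V=13
t=3: input=0 -> V=11
t=4: input=3 -> V=0 FIRE
t=5: input=4 -> V=16
t=6: input=2 -> V=0 FIRE
t=7: input=0 -> V=0
t=8: input=1 -> V=4
t=9: input=1 -> V=7
t=10: input=0 -> V=6
t=11: input=2 -> V=13
t=12: input=1 -> V=15
t=13: input=0 -> V=13
t=14: input=4 -> V=0 FIRE

Answer: 4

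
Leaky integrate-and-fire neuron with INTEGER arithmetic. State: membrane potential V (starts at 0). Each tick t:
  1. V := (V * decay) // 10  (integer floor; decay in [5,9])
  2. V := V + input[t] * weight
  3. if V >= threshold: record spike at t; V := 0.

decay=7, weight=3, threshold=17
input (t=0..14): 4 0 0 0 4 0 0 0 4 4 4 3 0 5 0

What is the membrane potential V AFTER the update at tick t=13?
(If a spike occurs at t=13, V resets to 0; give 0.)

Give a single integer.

t=0: input=4 -> V=12
t=1: input=0 -> V=8
t=2: input=0 -> V=5
t=3: input=0 -> V=3
t=4: input=4 -> V=14
t=5: input=0 -> V=9
t=6: input=0 -> V=6
t=7: input=0 -> V=4
t=8: input=4 -> V=14
t=9: input=4 -> V=0 FIRE
t=10: input=4 -> V=12
t=11: input=3 -> V=0 FIRE
t=12: input=0 -> V=0
t=13: input=5 -> V=15
t=14: input=0 -> V=10

Answer: 15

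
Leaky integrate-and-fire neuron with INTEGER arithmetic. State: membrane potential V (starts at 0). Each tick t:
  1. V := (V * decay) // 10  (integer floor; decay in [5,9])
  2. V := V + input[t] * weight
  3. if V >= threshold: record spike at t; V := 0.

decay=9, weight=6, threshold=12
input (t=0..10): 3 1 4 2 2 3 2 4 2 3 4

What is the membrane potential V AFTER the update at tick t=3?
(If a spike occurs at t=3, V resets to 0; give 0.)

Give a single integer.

Answer: 0

Derivation:
t=0: input=3 -> V=0 FIRE
t=1: input=1 -> V=6
t=2: input=4 -> V=0 FIRE
t=3: input=2 -> V=0 FIRE
t=4: input=2 -> V=0 FIRE
t=5: input=3 -> V=0 FIRE
t=6: input=2 -> V=0 FIRE
t=7: input=4 -> V=0 FIRE
t=8: input=2 -> V=0 FIRE
t=9: input=3 -> V=0 FIRE
t=10: input=4 -> V=0 FIRE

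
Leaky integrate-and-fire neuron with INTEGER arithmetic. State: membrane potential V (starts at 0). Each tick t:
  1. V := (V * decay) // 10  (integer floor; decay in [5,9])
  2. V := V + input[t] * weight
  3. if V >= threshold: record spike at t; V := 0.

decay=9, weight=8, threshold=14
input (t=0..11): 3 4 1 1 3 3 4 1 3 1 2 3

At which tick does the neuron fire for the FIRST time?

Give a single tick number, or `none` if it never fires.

t=0: input=3 -> V=0 FIRE
t=1: input=4 -> V=0 FIRE
t=2: input=1 -> V=8
t=3: input=1 -> V=0 FIRE
t=4: input=3 -> V=0 FIRE
t=5: input=3 -> V=0 FIRE
t=6: input=4 -> V=0 FIRE
t=7: input=1 -> V=8
t=8: input=3 -> V=0 FIRE
t=9: input=1 -> V=8
t=10: input=2 -> V=0 FIRE
t=11: input=3 -> V=0 FIRE

Answer: 0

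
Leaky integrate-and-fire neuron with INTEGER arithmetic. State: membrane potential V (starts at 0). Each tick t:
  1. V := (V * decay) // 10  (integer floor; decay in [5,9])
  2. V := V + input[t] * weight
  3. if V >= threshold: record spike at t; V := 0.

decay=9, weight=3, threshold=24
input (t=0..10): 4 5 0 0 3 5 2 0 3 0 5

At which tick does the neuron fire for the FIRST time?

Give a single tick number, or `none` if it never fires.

Answer: 1

Derivation:
t=0: input=4 -> V=12
t=1: input=5 -> V=0 FIRE
t=2: input=0 -> V=0
t=3: input=0 -> V=0
t=4: input=3 -> V=9
t=5: input=5 -> V=23
t=6: input=2 -> V=0 FIRE
t=7: input=0 -> V=0
t=8: input=3 -> V=9
t=9: input=0 -> V=8
t=10: input=5 -> V=22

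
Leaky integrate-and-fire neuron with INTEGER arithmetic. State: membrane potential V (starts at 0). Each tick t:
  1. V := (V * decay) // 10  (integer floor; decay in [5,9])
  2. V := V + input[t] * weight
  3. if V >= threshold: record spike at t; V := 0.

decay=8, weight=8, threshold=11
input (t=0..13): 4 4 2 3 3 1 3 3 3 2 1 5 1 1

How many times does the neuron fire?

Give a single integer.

t=0: input=4 -> V=0 FIRE
t=1: input=4 -> V=0 FIRE
t=2: input=2 -> V=0 FIRE
t=3: input=3 -> V=0 FIRE
t=4: input=3 -> V=0 FIRE
t=5: input=1 -> V=8
t=6: input=3 -> V=0 FIRE
t=7: input=3 -> V=0 FIRE
t=8: input=3 -> V=0 FIRE
t=9: input=2 -> V=0 FIRE
t=10: input=1 -> V=8
t=11: input=5 -> V=0 FIRE
t=12: input=1 -> V=8
t=13: input=1 -> V=0 FIRE

Answer: 11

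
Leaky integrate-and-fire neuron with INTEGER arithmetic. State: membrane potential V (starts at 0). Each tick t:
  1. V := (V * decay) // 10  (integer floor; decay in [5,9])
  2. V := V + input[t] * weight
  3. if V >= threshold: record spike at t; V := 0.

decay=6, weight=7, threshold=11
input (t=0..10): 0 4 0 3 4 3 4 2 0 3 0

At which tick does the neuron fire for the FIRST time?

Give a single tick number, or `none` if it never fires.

Answer: 1

Derivation:
t=0: input=0 -> V=0
t=1: input=4 -> V=0 FIRE
t=2: input=0 -> V=0
t=3: input=3 -> V=0 FIRE
t=4: input=4 -> V=0 FIRE
t=5: input=3 -> V=0 FIRE
t=6: input=4 -> V=0 FIRE
t=7: input=2 -> V=0 FIRE
t=8: input=0 -> V=0
t=9: input=3 -> V=0 FIRE
t=10: input=0 -> V=0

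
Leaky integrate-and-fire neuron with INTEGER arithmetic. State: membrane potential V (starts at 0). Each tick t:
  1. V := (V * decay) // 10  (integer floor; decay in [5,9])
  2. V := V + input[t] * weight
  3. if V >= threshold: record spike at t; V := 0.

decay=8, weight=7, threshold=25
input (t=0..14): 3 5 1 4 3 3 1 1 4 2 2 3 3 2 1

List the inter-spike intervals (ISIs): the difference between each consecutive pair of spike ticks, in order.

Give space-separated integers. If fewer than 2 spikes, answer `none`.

t=0: input=3 -> V=21
t=1: input=5 -> V=0 FIRE
t=2: input=1 -> V=7
t=3: input=4 -> V=0 FIRE
t=4: input=3 -> V=21
t=5: input=3 -> V=0 FIRE
t=6: input=1 -> V=7
t=7: input=1 -> V=12
t=8: input=4 -> V=0 FIRE
t=9: input=2 -> V=14
t=10: input=2 -> V=0 FIRE
t=11: input=3 -> V=21
t=12: input=3 -> V=0 FIRE
t=13: input=2 -> V=14
t=14: input=1 -> V=18

Answer: 2 2 3 2 2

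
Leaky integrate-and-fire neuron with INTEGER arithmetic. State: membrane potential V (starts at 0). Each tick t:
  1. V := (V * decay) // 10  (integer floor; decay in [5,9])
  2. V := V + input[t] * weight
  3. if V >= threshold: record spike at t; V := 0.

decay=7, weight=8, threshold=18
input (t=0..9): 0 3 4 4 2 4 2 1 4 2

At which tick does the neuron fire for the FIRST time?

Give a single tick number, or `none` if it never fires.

t=0: input=0 -> V=0
t=1: input=3 -> V=0 FIRE
t=2: input=4 -> V=0 FIRE
t=3: input=4 -> V=0 FIRE
t=4: input=2 -> V=16
t=5: input=4 -> V=0 FIRE
t=6: input=2 -> V=16
t=7: input=1 -> V=0 FIRE
t=8: input=4 -> V=0 FIRE
t=9: input=2 -> V=16

Answer: 1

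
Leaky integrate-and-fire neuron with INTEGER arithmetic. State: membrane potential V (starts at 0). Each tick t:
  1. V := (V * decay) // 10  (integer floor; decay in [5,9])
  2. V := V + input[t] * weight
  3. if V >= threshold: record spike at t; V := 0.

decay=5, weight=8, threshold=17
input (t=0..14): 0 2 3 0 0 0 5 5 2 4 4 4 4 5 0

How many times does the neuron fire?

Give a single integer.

t=0: input=0 -> V=0
t=1: input=2 -> V=16
t=2: input=3 -> V=0 FIRE
t=3: input=0 -> V=0
t=4: input=0 -> V=0
t=5: input=0 -> V=0
t=6: input=5 -> V=0 FIRE
t=7: input=5 -> V=0 FIRE
t=8: input=2 -> V=16
t=9: input=4 -> V=0 FIRE
t=10: input=4 -> V=0 FIRE
t=11: input=4 -> V=0 FIRE
t=12: input=4 -> V=0 FIRE
t=13: input=5 -> V=0 FIRE
t=14: input=0 -> V=0

Answer: 8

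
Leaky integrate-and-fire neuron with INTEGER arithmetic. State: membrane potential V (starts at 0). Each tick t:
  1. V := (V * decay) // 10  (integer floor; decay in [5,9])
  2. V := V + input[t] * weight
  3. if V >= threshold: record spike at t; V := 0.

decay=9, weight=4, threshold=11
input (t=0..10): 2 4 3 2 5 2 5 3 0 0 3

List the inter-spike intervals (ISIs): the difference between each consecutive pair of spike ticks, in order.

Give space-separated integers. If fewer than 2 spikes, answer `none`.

t=0: input=2 -> V=8
t=1: input=4 -> V=0 FIRE
t=2: input=3 -> V=0 FIRE
t=3: input=2 -> V=8
t=4: input=5 -> V=0 FIRE
t=5: input=2 -> V=8
t=6: input=5 -> V=0 FIRE
t=7: input=3 -> V=0 FIRE
t=8: input=0 -> V=0
t=9: input=0 -> V=0
t=10: input=3 -> V=0 FIRE

Answer: 1 2 2 1 3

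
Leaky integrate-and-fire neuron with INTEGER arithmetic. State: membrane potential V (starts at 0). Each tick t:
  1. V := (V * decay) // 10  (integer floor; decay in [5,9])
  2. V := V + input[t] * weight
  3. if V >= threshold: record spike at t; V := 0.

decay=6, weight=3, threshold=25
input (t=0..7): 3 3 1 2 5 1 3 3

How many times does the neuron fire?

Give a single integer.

t=0: input=3 -> V=9
t=1: input=3 -> V=14
t=2: input=1 -> V=11
t=3: input=2 -> V=12
t=4: input=5 -> V=22
t=5: input=1 -> V=16
t=6: input=3 -> V=18
t=7: input=3 -> V=19

Answer: 0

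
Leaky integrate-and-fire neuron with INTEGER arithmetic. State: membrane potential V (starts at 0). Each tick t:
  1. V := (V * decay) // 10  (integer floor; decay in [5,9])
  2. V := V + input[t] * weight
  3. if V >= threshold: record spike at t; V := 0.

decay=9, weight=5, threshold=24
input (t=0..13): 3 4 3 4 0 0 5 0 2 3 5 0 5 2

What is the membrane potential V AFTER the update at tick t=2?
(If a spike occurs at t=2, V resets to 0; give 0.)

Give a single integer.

t=0: input=3 -> V=15
t=1: input=4 -> V=0 FIRE
t=2: input=3 -> V=15
t=3: input=4 -> V=0 FIRE
t=4: input=0 -> V=0
t=5: input=0 -> V=0
t=6: input=5 -> V=0 FIRE
t=7: input=0 -> V=0
t=8: input=2 -> V=10
t=9: input=3 -> V=0 FIRE
t=10: input=5 -> V=0 FIRE
t=11: input=0 -> V=0
t=12: input=5 -> V=0 FIRE
t=13: input=2 -> V=10

Answer: 15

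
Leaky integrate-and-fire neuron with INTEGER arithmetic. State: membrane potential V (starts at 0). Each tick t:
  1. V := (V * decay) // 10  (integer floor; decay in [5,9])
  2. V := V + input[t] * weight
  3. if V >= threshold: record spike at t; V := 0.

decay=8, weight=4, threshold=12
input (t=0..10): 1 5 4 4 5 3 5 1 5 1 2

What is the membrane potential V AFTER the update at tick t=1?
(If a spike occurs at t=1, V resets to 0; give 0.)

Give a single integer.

Answer: 0

Derivation:
t=0: input=1 -> V=4
t=1: input=5 -> V=0 FIRE
t=2: input=4 -> V=0 FIRE
t=3: input=4 -> V=0 FIRE
t=4: input=5 -> V=0 FIRE
t=5: input=3 -> V=0 FIRE
t=6: input=5 -> V=0 FIRE
t=7: input=1 -> V=4
t=8: input=5 -> V=0 FIRE
t=9: input=1 -> V=4
t=10: input=2 -> V=11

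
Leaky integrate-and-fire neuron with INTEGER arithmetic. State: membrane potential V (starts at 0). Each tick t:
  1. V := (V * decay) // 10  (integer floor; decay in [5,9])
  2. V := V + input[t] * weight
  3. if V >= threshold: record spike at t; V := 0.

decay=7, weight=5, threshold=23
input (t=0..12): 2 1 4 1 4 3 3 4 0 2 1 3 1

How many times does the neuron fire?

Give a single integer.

Answer: 4

Derivation:
t=0: input=2 -> V=10
t=1: input=1 -> V=12
t=2: input=4 -> V=0 FIRE
t=3: input=1 -> V=5
t=4: input=4 -> V=0 FIRE
t=5: input=3 -> V=15
t=6: input=3 -> V=0 FIRE
t=7: input=4 -> V=20
t=8: input=0 -> V=14
t=9: input=2 -> V=19
t=10: input=1 -> V=18
t=11: input=3 -> V=0 FIRE
t=12: input=1 -> V=5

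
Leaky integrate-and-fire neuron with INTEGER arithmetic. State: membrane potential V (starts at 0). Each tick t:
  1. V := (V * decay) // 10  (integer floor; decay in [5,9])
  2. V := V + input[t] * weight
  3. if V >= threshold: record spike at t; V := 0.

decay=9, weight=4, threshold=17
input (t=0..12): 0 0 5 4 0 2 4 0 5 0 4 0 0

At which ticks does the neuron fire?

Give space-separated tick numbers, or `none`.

Answer: 2 5 8

Derivation:
t=0: input=0 -> V=0
t=1: input=0 -> V=0
t=2: input=5 -> V=0 FIRE
t=3: input=4 -> V=16
t=4: input=0 -> V=14
t=5: input=2 -> V=0 FIRE
t=6: input=4 -> V=16
t=7: input=0 -> V=14
t=8: input=5 -> V=0 FIRE
t=9: input=0 -> V=0
t=10: input=4 -> V=16
t=11: input=0 -> V=14
t=12: input=0 -> V=12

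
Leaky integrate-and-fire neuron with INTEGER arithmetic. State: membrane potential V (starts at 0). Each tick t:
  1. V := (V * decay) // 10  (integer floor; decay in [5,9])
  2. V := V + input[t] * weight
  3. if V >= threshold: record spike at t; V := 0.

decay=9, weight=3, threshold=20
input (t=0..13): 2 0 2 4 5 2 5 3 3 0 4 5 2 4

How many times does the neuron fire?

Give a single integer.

t=0: input=2 -> V=6
t=1: input=0 -> V=5
t=2: input=2 -> V=10
t=3: input=4 -> V=0 FIRE
t=4: input=5 -> V=15
t=5: input=2 -> V=19
t=6: input=5 -> V=0 FIRE
t=7: input=3 -> V=9
t=8: input=3 -> V=17
t=9: input=0 -> V=15
t=10: input=4 -> V=0 FIRE
t=11: input=5 -> V=15
t=12: input=2 -> V=19
t=13: input=4 -> V=0 FIRE

Answer: 4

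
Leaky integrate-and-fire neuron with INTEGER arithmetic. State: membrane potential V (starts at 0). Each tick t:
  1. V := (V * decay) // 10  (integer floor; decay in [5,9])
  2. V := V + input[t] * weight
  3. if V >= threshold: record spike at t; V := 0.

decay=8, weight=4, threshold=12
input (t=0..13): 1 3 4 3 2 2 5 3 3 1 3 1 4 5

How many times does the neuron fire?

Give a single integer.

t=0: input=1 -> V=4
t=1: input=3 -> V=0 FIRE
t=2: input=4 -> V=0 FIRE
t=3: input=3 -> V=0 FIRE
t=4: input=2 -> V=8
t=5: input=2 -> V=0 FIRE
t=6: input=5 -> V=0 FIRE
t=7: input=3 -> V=0 FIRE
t=8: input=3 -> V=0 FIRE
t=9: input=1 -> V=4
t=10: input=3 -> V=0 FIRE
t=11: input=1 -> V=4
t=12: input=4 -> V=0 FIRE
t=13: input=5 -> V=0 FIRE

Answer: 10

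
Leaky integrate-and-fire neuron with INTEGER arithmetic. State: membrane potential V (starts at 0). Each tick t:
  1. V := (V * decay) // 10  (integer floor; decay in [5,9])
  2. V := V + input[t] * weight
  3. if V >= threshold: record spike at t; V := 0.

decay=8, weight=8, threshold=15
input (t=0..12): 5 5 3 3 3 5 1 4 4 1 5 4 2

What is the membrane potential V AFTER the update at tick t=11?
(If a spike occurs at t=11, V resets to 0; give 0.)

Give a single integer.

Answer: 0

Derivation:
t=0: input=5 -> V=0 FIRE
t=1: input=5 -> V=0 FIRE
t=2: input=3 -> V=0 FIRE
t=3: input=3 -> V=0 FIRE
t=4: input=3 -> V=0 FIRE
t=5: input=5 -> V=0 FIRE
t=6: input=1 -> V=8
t=7: input=4 -> V=0 FIRE
t=8: input=4 -> V=0 FIRE
t=9: input=1 -> V=8
t=10: input=5 -> V=0 FIRE
t=11: input=4 -> V=0 FIRE
t=12: input=2 -> V=0 FIRE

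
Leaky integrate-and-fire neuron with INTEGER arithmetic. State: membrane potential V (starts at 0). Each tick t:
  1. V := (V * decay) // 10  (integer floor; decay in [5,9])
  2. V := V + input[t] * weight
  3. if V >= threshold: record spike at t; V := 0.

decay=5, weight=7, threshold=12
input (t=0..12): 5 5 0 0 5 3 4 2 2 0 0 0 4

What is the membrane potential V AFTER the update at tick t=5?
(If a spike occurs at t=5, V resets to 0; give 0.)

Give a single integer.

Answer: 0

Derivation:
t=0: input=5 -> V=0 FIRE
t=1: input=5 -> V=0 FIRE
t=2: input=0 -> V=0
t=3: input=0 -> V=0
t=4: input=5 -> V=0 FIRE
t=5: input=3 -> V=0 FIRE
t=6: input=4 -> V=0 FIRE
t=7: input=2 -> V=0 FIRE
t=8: input=2 -> V=0 FIRE
t=9: input=0 -> V=0
t=10: input=0 -> V=0
t=11: input=0 -> V=0
t=12: input=4 -> V=0 FIRE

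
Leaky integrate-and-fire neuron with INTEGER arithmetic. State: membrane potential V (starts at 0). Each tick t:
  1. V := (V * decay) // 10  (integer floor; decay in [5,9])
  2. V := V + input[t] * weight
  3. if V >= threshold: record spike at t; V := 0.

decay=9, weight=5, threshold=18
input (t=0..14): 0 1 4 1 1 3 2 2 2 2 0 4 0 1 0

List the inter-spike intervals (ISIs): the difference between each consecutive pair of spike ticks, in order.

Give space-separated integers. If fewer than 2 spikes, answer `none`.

Answer: 3 2 2 2

Derivation:
t=0: input=0 -> V=0
t=1: input=1 -> V=5
t=2: input=4 -> V=0 FIRE
t=3: input=1 -> V=5
t=4: input=1 -> V=9
t=5: input=3 -> V=0 FIRE
t=6: input=2 -> V=10
t=7: input=2 -> V=0 FIRE
t=8: input=2 -> V=10
t=9: input=2 -> V=0 FIRE
t=10: input=0 -> V=0
t=11: input=4 -> V=0 FIRE
t=12: input=0 -> V=0
t=13: input=1 -> V=5
t=14: input=0 -> V=4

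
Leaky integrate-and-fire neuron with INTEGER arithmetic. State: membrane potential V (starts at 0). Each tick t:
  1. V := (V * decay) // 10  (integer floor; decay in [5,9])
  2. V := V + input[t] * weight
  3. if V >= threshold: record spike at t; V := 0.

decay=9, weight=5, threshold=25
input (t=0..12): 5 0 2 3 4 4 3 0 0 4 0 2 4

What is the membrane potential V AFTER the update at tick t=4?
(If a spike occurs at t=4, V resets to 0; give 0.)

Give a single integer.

Answer: 0

Derivation:
t=0: input=5 -> V=0 FIRE
t=1: input=0 -> V=0
t=2: input=2 -> V=10
t=3: input=3 -> V=24
t=4: input=4 -> V=0 FIRE
t=5: input=4 -> V=20
t=6: input=3 -> V=0 FIRE
t=7: input=0 -> V=0
t=8: input=0 -> V=0
t=9: input=4 -> V=20
t=10: input=0 -> V=18
t=11: input=2 -> V=0 FIRE
t=12: input=4 -> V=20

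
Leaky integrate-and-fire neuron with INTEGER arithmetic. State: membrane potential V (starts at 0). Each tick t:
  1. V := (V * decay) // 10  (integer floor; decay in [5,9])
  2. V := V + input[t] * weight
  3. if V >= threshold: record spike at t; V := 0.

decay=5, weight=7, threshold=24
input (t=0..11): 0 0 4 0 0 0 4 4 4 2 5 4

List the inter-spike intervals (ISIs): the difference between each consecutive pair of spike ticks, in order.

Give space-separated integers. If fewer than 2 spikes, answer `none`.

t=0: input=0 -> V=0
t=1: input=0 -> V=0
t=2: input=4 -> V=0 FIRE
t=3: input=0 -> V=0
t=4: input=0 -> V=0
t=5: input=0 -> V=0
t=6: input=4 -> V=0 FIRE
t=7: input=4 -> V=0 FIRE
t=8: input=4 -> V=0 FIRE
t=9: input=2 -> V=14
t=10: input=5 -> V=0 FIRE
t=11: input=4 -> V=0 FIRE

Answer: 4 1 1 2 1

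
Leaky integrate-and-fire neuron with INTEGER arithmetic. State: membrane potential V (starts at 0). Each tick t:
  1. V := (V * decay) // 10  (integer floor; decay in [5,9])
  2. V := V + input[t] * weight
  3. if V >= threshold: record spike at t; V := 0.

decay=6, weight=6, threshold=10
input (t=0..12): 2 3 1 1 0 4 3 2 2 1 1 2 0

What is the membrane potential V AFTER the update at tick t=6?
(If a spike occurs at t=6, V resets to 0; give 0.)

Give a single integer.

Answer: 0

Derivation:
t=0: input=2 -> V=0 FIRE
t=1: input=3 -> V=0 FIRE
t=2: input=1 -> V=6
t=3: input=1 -> V=9
t=4: input=0 -> V=5
t=5: input=4 -> V=0 FIRE
t=6: input=3 -> V=0 FIRE
t=7: input=2 -> V=0 FIRE
t=8: input=2 -> V=0 FIRE
t=9: input=1 -> V=6
t=10: input=1 -> V=9
t=11: input=2 -> V=0 FIRE
t=12: input=0 -> V=0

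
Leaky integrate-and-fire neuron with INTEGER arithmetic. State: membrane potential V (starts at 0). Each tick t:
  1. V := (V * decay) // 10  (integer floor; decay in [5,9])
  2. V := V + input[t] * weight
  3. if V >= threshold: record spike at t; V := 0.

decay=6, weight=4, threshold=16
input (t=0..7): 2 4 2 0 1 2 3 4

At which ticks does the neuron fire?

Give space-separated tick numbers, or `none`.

t=0: input=2 -> V=8
t=1: input=4 -> V=0 FIRE
t=2: input=2 -> V=8
t=3: input=0 -> V=4
t=4: input=1 -> V=6
t=5: input=2 -> V=11
t=6: input=3 -> V=0 FIRE
t=7: input=4 -> V=0 FIRE

Answer: 1 6 7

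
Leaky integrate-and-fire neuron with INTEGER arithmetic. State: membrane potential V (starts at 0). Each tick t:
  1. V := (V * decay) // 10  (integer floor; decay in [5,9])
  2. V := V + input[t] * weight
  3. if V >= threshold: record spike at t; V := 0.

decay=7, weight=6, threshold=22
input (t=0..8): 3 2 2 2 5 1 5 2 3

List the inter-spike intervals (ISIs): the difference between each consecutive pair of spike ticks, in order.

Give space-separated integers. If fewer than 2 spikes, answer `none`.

t=0: input=3 -> V=18
t=1: input=2 -> V=0 FIRE
t=2: input=2 -> V=12
t=3: input=2 -> V=20
t=4: input=5 -> V=0 FIRE
t=5: input=1 -> V=6
t=6: input=5 -> V=0 FIRE
t=7: input=2 -> V=12
t=8: input=3 -> V=0 FIRE

Answer: 3 2 2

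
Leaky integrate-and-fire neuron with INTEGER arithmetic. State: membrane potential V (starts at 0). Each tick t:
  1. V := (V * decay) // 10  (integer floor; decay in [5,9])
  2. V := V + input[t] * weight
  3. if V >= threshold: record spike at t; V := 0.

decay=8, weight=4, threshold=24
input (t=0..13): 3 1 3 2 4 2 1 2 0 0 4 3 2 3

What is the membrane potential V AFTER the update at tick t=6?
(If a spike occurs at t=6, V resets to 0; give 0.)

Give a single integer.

t=0: input=3 -> V=12
t=1: input=1 -> V=13
t=2: input=3 -> V=22
t=3: input=2 -> V=0 FIRE
t=4: input=4 -> V=16
t=5: input=2 -> V=20
t=6: input=1 -> V=20
t=7: input=2 -> V=0 FIRE
t=8: input=0 -> V=0
t=9: input=0 -> V=0
t=10: input=4 -> V=16
t=11: input=3 -> V=0 FIRE
t=12: input=2 -> V=8
t=13: input=3 -> V=18

Answer: 20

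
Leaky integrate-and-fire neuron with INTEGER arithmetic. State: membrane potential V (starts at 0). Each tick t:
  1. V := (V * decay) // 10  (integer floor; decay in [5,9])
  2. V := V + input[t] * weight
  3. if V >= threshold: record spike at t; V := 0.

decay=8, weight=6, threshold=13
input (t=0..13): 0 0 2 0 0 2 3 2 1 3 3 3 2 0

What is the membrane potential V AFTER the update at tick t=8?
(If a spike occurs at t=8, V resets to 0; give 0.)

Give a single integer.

Answer: 0

Derivation:
t=0: input=0 -> V=0
t=1: input=0 -> V=0
t=2: input=2 -> V=12
t=3: input=0 -> V=9
t=4: input=0 -> V=7
t=5: input=2 -> V=0 FIRE
t=6: input=3 -> V=0 FIRE
t=7: input=2 -> V=12
t=8: input=1 -> V=0 FIRE
t=9: input=3 -> V=0 FIRE
t=10: input=3 -> V=0 FIRE
t=11: input=3 -> V=0 FIRE
t=12: input=2 -> V=12
t=13: input=0 -> V=9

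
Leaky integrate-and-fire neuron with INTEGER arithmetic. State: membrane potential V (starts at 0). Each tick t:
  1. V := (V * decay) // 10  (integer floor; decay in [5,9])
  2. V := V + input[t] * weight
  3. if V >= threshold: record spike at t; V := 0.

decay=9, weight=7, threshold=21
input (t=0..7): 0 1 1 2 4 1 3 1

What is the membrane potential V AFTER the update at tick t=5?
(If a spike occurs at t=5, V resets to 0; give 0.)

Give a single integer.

Answer: 7

Derivation:
t=0: input=0 -> V=0
t=1: input=1 -> V=7
t=2: input=1 -> V=13
t=3: input=2 -> V=0 FIRE
t=4: input=4 -> V=0 FIRE
t=5: input=1 -> V=7
t=6: input=3 -> V=0 FIRE
t=7: input=1 -> V=7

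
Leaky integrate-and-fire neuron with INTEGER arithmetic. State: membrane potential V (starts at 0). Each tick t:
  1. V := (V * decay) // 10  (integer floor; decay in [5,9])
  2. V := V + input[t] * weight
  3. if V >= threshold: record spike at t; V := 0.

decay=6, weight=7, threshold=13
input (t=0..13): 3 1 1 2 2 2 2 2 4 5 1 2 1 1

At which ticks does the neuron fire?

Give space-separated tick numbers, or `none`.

t=0: input=3 -> V=0 FIRE
t=1: input=1 -> V=7
t=2: input=1 -> V=11
t=3: input=2 -> V=0 FIRE
t=4: input=2 -> V=0 FIRE
t=5: input=2 -> V=0 FIRE
t=6: input=2 -> V=0 FIRE
t=7: input=2 -> V=0 FIRE
t=8: input=4 -> V=0 FIRE
t=9: input=5 -> V=0 FIRE
t=10: input=1 -> V=7
t=11: input=2 -> V=0 FIRE
t=12: input=1 -> V=7
t=13: input=1 -> V=11

Answer: 0 3 4 5 6 7 8 9 11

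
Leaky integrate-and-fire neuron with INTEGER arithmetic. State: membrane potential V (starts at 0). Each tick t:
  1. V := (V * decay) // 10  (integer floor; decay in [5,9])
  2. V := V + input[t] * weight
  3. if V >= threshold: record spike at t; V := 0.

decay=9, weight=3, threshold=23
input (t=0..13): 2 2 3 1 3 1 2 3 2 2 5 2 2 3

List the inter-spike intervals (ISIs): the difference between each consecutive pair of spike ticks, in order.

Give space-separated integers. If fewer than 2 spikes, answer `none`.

t=0: input=2 -> V=6
t=1: input=2 -> V=11
t=2: input=3 -> V=18
t=3: input=1 -> V=19
t=4: input=3 -> V=0 FIRE
t=5: input=1 -> V=3
t=6: input=2 -> V=8
t=7: input=3 -> V=16
t=8: input=2 -> V=20
t=9: input=2 -> V=0 FIRE
t=10: input=5 -> V=15
t=11: input=2 -> V=19
t=12: input=2 -> V=0 FIRE
t=13: input=3 -> V=9

Answer: 5 3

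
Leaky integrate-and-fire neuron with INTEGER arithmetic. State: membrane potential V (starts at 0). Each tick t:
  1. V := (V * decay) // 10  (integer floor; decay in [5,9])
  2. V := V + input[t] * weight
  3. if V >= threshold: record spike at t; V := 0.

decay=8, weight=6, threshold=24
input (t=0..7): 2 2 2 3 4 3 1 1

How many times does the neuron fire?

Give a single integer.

Answer: 2

Derivation:
t=0: input=2 -> V=12
t=1: input=2 -> V=21
t=2: input=2 -> V=0 FIRE
t=3: input=3 -> V=18
t=4: input=4 -> V=0 FIRE
t=5: input=3 -> V=18
t=6: input=1 -> V=20
t=7: input=1 -> V=22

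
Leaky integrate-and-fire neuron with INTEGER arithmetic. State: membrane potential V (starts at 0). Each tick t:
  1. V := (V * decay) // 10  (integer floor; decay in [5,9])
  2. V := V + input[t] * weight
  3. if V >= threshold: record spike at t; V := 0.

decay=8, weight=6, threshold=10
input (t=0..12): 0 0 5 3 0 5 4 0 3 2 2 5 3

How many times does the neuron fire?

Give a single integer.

t=0: input=0 -> V=0
t=1: input=0 -> V=0
t=2: input=5 -> V=0 FIRE
t=3: input=3 -> V=0 FIRE
t=4: input=0 -> V=0
t=5: input=5 -> V=0 FIRE
t=6: input=4 -> V=0 FIRE
t=7: input=0 -> V=0
t=8: input=3 -> V=0 FIRE
t=9: input=2 -> V=0 FIRE
t=10: input=2 -> V=0 FIRE
t=11: input=5 -> V=0 FIRE
t=12: input=3 -> V=0 FIRE

Answer: 9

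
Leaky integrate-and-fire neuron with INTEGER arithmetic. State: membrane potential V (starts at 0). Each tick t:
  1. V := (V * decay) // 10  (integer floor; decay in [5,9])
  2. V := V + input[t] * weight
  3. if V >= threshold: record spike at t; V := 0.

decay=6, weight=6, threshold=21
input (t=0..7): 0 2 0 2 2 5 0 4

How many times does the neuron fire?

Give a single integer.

Answer: 3

Derivation:
t=0: input=0 -> V=0
t=1: input=2 -> V=12
t=2: input=0 -> V=7
t=3: input=2 -> V=16
t=4: input=2 -> V=0 FIRE
t=5: input=5 -> V=0 FIRE
t=6: input=0 -> V=0
t=7: input=4 -> V=0 FIRE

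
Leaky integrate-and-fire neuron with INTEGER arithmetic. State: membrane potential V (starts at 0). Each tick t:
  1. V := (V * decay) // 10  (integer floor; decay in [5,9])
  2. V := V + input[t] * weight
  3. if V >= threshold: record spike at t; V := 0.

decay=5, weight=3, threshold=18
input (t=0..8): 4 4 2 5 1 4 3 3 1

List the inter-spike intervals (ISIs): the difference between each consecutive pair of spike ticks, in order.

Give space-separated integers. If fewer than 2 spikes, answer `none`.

Answer: 2

Derivation:
t=0: input=4 -> V=12
t=1: input=4 -> V=0 FIRE
t=2: input=2 -> V=6
t=3: input=5 -> V=0 FIRE
t=4: input=1 -> V=3
t=5: input=4 -> V=13
t=6: input=3 -> V=15
t=7: input=3 -> V=16
t=8: input=1 -> V=11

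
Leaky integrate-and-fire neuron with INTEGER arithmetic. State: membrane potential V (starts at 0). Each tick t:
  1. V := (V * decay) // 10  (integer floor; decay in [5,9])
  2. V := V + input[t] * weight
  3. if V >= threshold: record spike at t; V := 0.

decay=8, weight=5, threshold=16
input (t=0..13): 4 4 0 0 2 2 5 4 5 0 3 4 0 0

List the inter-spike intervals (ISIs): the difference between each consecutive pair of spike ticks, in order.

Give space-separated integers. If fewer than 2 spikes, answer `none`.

t=0: input=4 -> V=0 FIRE
t=1: input=4 -> V=0 FIRE
t=2: input=0 -> V=0
t=3: input=0 -> V=0
t=4: input=2 -> V=10
t=5: input=2 -> V=0 FIRE
t=6: input=5 -> V=0 FIRE
t=7: input=4 -> V=0 FIRE
t=8: input=5 -> V=0 FIRE
t=9: input=0 -> V=0
t=10: input=3 -> V=15
t=11: input=4 -> V=0 FIRE
t=12: input=0 -> V=0
t=13: input=0 -> V=0

Answer: 1 4 1 1 1 3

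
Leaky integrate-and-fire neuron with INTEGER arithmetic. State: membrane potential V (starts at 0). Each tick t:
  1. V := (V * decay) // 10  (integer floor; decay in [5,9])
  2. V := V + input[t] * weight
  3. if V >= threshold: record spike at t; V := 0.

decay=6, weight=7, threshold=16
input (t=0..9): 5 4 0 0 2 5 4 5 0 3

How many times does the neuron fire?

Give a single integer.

Answer: 6

Derivation:
t=0: input=5 -> V=0 FIRE
t=1: input=4 -> V=0 FIRE
t=2: input=0 -> V=0
t=3: input=0 -> V=0
t=4: input=2 -> V=14
t=5: input=5 -> V=0 FIRE
t=6: input=4 -> V=0 FIRE
t=7: input=5 -> V=0 FIRE
t=8: input=0 -> V=0
t=9: input=3 -> V=0 FIRE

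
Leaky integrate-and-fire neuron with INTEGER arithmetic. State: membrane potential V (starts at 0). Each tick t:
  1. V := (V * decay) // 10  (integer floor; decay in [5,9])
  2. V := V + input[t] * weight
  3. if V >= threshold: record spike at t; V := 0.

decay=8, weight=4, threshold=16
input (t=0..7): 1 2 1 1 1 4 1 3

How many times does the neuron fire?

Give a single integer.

t=0: input=1 -> V=4
t=1: input=2 -> V=11
t=2: input=1 -> V=12
t=3: input=1 -> V=13
t=4: input=1 -> V=14
t=5: input=4 -> V=0 FIRE
t=6: input=1 -> V=4
t=7: input=3 -> V=15

Answer: 1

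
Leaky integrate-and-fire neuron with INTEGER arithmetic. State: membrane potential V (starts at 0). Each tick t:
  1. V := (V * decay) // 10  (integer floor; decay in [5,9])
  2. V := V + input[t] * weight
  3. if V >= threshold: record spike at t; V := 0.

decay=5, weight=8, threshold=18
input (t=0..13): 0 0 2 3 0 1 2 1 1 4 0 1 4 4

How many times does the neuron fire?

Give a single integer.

Answer: 5

Derivation:
t=0: input=0 -> V=0
t=1: input=0 -> V=0
t=2: input=2 -> V=16
t=3: input=3 -> V=0 FIRE
t=4: input=0 -> V=0
t=5: input=1 -> V=8
t=6: input=2 -> V=0 FIRE
t=7: input=1 -> V=8
t=8: input=1 -> V=12
t=9: input=4 -> V=0 FIRE
t=10: input=0 -> V=0
t=11: input=1 -> V=8
t=12: input=4 -> V=0 FIRE
t=13: input=4 -> V=0 FIRE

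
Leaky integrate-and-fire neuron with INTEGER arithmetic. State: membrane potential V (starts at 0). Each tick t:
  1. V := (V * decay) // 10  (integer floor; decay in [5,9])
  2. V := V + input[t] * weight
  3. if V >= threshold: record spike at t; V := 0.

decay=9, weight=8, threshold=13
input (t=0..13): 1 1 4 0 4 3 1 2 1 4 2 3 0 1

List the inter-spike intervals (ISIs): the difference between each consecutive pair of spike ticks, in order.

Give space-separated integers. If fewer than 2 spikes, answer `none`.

t=0: input=1 -> V=8
t=1: input=1 -> V=0 FIRE
t=2: input=4 -> V=0 FIRE
t=3: input=0 -> V=0
t=4: input=4 -> V=0 FIRE
t=5: input=3 -> V=0 FIRE
t=6: input=1 -> V=8
t=7: input=2 -> V=0 FIRE
t=8: input=1 -> V=8
t=9: input=4 -> V=0 FIRE
t=10: input=2 -> V=0 FIRE
t=11: input=3 -> V=0 FIRE
t=12: input=0 -> V=0
t=13: input=1 -> V=8

Answer: 1 2 1 2 2 1 1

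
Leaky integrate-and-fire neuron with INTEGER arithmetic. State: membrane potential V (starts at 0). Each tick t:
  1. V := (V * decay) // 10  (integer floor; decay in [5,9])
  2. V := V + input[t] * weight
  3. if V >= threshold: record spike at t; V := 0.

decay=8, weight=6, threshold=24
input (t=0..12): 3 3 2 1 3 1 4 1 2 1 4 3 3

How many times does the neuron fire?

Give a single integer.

Answer: 5

Derivation:
t=0: input=3 -> V=18
t=1: input=3 -> V=0 FIRE
t=2: input=2 -> V=12
t=3: input=1 -> V=15
t=4: input=3 -> V=0 FIRE
t=5: input=1 -> V=6
t=6: input=4 -> V=0 FIRE
t=7: input=1 -> V=6
t=8: input=2 -> V=16
t=9: input=1 -> V=18
t=10: input=4 -> V=0 FIRE
t=11: input=3 -> V=18
t=12: input=3 -> V=0 FIRE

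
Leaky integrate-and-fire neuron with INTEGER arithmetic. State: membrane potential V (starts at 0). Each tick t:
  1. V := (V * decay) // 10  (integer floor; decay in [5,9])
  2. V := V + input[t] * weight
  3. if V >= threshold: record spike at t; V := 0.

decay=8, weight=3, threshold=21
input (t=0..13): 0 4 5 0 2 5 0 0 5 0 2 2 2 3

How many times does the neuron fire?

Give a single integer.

Answer: 2

Derivation:
t=0: input=0 -> V=0
t=1: input=4 -> V=12
t=2: input=5 -> V=0 FIRE
t=3: input=0 -> V=0
t=4: input=2 -> V=6
t=5: input=5 -> V=19
t=6: input=0 -> V=15
t=7: input=0 -> V=12
t=8: input=5 -> V=0 FIRE
t=9: input=0 -> V=0
t=10: input=2 -> V=6
t=11: input=2 -> V=10
t=12: input=2 -> V=14
t=13: input=3 -> V=20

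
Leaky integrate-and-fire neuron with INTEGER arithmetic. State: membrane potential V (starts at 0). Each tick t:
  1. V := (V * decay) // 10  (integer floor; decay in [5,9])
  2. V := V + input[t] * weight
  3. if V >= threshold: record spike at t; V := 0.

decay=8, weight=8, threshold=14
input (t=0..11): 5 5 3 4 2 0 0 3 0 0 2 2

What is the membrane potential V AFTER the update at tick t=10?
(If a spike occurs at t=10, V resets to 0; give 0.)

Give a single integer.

Answer: 0

Derivation:
t=0: input=5 -> V=0 FIRE
t=1: input=5 -> V=0 FIRE
t=2: input=3 -> V=0 FIRE
t=3: input=4 -> V=0 FIRE
t=4: input=2 -> V=0 FIRE
t=5: input=0 -> V=0
t=6: input=0 -> V=0
t=7: input=3 -> V=0 FIRE
t=8: input=0 -> V=0
t=9: input=0 -> V=0
t=10: input=2 -> V=0 FIRE
t=11: input=2 -> V=0 FIRE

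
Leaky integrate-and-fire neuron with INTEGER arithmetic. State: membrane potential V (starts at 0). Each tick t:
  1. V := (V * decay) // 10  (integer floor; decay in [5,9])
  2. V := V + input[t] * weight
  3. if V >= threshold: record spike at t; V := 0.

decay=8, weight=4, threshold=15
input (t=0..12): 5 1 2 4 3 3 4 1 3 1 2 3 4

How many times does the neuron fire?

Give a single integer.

Answer: 7

Derivation:
t=0: input=5 -> V=0 FIRE
t=1: input=1 -> V=4
t=2: input=2 -> V=11
t=3: input=4 -> V=0 FIRE
t=4: input=3 -> V=12
t=5: input=3 -> V=0 FIRE
t=6: input=4 -> V=0 FIRE
t=7: input=1 -> V=4
t=8: input=3 -> V=0 FIRE
t=9: input=1 -> V=4
t=10: input=2 -> V=11
t=11: input=3 -> V=0 FIRE
t=12: input=4 -> V=0 FIRE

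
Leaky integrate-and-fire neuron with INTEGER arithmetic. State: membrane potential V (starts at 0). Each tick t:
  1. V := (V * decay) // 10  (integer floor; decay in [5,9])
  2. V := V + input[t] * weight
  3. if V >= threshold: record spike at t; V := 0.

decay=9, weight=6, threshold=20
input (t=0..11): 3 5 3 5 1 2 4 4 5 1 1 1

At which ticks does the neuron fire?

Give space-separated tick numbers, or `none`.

t=0: input=3 -> V=18
t=1: input=5 -> V=0 FIRE
t=2: input=3 -> V=18
t=3: input=5 -> V=0 FIRE
t=4: input=1 -> V=6
t=5: input=2 -> V=17
t=6: input=4 -> V=0 FIRE
t=7: input=4 -> V=0 FIRE
t=8: input=5 -> V=0 FIRE
t=9: input=1 -> V=6
t=10: input=1 -> V=11
t=11: input=1 -> V=15

Answer: 1 3 6 7 8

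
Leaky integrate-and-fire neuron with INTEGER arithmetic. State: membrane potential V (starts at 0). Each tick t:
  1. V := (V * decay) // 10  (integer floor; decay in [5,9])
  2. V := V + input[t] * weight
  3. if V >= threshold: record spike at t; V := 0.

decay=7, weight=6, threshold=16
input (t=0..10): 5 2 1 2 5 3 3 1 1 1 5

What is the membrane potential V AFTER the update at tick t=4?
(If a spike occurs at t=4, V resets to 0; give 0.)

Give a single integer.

Answer: 0

Derivation:
t=0: input=5 -> V=0 FIRE
t=1: input=2 -> V=12
t=2: input=1 -> V=14
t=3: input=2 -> V=0 FIRE
t=4: input=5 -> V=0 FIRE
t=5: input=3 -> V=0 FIRE
t=6: input=3 -> V=0 FIRE
t=7: input=1 -> V=6
t=8: input=1 -> V=10
t=9: input=1 -> V=13
t=10: input=5 -> V=0 FIRE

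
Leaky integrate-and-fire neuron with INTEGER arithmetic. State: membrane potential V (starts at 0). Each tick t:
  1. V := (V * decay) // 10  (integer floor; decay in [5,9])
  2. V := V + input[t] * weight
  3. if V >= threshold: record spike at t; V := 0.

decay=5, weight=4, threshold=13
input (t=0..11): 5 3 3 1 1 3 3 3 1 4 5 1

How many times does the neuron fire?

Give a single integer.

Answer: 6

Derivation:
t=0: input=5 -> V=0 FIRE
t=1: input=3 -> V=12
t=2: input=3 -> V=0 FIRE
t=3: input=1 -> V=4
t=4: input=1 -> V=6
t=5: input=3 -> V=0 FIRE
t=6: input=3 -> V=12
t=7: input=3 -> V=0 FIRE
t=8: input=1 -> V=4
t=9: input=4 -> V=0 FIRE
t=10: input=5 -> V=0 FIRE
t=11: input=1 -> V=4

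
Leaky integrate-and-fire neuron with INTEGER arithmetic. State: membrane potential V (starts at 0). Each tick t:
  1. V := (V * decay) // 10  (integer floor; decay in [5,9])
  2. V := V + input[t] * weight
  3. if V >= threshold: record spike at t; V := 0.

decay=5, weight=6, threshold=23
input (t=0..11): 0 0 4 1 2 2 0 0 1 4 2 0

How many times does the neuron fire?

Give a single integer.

Answer: 2

Derivation:
t=0: input=0 -> V=0
t=1: input=0 -> V=0
t=2: input=4 -> V=0 FIRE
t=3: input=1 -> V=6
t=4: input=2 -> V=15
t=5: input=2 -> V=19
t=6: input=0 -> V=9
t=7: input=0 -> V=4
t=8: input=1 -> V=8
t=9: input=4 -> V=0 FIRE
t=10: input=2 -> V=12
t=11: input=0 -> V=6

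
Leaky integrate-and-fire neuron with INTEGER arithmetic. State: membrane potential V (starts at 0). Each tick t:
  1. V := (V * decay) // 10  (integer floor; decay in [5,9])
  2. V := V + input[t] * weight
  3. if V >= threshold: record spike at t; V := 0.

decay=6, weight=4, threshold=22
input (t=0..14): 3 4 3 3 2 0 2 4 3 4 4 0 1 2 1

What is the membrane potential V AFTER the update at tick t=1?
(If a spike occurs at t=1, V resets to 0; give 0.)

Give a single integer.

t=0: input=3 -> V=12
t=1: input=4 -> V=0 FIRE
t=2: input=3 -> V=12
t=3: input=3 -> V=19
t=4: input=2 -> V=19
t=5: input=0 -> V=11
t=6: input=2 -> V=14
t=7: input=4 -> V=0 FIRE
t=8: input=3 -> V=12
t=9: input=4 -> V=0 FIRE
t=10: input=4 -> V=16
t=11: input=0 -> V=9
t=12: input=1 -> V=9
t=13: input=2 -> V=13
t=14: input=1 -> V=11

Answer: 0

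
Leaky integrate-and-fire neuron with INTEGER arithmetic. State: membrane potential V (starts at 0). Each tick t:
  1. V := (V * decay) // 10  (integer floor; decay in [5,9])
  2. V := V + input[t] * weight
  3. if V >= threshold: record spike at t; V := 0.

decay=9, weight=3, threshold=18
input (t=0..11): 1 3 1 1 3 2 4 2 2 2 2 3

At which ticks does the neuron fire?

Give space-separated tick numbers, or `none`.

Answer: 4 7 11

Derivation:
t=0: input=1 -> V=3
t=1: input=3 -> V=11
t=2: input=1 -> V=12
t=3: input=1 -> V=13
t=4: input=3 -> V=0 FIRE
t=5: input=2 -> V=6
t=6: input=4 -> V=17
t=7: input=2 -> V=0 FIRE
t=8: input=2 -> V=6
t=9: input=2 -> V=11
t=10: input=2 -> V=15
t=11: input=3 -> V=0 FIRE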